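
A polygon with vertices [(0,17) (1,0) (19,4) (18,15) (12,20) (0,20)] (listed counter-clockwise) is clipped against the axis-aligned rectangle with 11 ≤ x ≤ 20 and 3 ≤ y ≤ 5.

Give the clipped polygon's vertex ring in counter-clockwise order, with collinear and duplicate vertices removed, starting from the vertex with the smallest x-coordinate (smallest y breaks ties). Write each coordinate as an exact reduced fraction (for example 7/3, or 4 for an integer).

1. After x ≥ 11: [(11,20/9) (19,4) (18,15) (12,20) (11,20)]
2. After x ≤ 20: [(11,20/9) (19,4) (18,15) (12,20) (11,20)]
3. After y ≥ 3: [(11,3) (29/2,3) (19,4) (18,15) (12,20) (11,20)]
4. After y ≤ 5: [(11,5) (11,3) (29/2,3) (19,4) (208/11,5)]
5. Canonical ring: [(11,3) (29/2,3) (19,4) (208/11,5) (11,5)]

Clipped polygon: [(11,3) (29/2,3) (19,4) (208/11,5) (11,5)]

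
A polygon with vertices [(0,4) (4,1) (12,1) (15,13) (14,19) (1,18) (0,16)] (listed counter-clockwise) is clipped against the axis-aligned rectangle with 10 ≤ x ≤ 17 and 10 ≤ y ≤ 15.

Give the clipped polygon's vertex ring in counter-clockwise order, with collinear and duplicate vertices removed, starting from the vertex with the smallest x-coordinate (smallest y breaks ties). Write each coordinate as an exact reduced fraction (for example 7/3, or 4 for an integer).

Clipped polygon: [(10,10) (57/4,10) (15,13) (44/3,15) (10,15)]

1. After x ≥ 10: [(10,1) (12,1) (15,13) (14,19) (10,243/13)]
2. After x ≤ 17: [(10,1) (12,1) (15,13) (14,19) (10,243/13)]
3. After y ≥ 10: [(10,10) (57/4,10) (15,13) (14,19) (10,243/13)]
4. After y ≤ 15: [(10,15) (10,10) (57/4,10) (15,13) (44/3,15)]
5. Canonical ring: [(10,10) (57/4,10) (15,13) (44/3,15) (10,15)]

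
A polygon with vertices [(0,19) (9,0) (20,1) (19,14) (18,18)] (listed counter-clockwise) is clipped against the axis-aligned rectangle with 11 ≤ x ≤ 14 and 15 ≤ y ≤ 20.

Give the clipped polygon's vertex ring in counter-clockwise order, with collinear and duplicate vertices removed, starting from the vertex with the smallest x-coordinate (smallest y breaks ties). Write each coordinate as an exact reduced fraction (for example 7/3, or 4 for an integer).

1. After x ≥ 11: [(11,331/18) (11,2/11) (20,1) (19,14) (18,18)]
2. After x ≤ 14: [(14,164/9) (11,331/18) (11,2/11) (14,5/11)]
3. After y ≥ 15: [(14,15) (14,164/9) (11,331/18) (11,15)]
4. After y ≤ 20: [(14,15) (14,164/9) (11,331/18) (11,15)]
5. Canonical ring: [(11,15) (14,15) (14,164/9) (11,331/18)]

Clipped polygon: [(11,15) (14,15) (14,164/9) (11,331/18)]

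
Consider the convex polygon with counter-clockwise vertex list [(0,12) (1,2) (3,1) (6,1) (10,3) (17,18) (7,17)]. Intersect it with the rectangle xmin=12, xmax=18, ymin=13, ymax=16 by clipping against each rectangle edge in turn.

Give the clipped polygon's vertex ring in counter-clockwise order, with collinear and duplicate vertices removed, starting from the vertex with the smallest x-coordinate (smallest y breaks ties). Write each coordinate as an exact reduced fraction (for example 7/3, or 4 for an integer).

Clipped polygon: [(12,13) (44/3,13) (241/15,16) (12,16)]

1. After x ≥ 12: [(12,51/7) (17,18) (12,35/2)]
2. After x ≤ 18: [(12,51/7) (17,18) (12,35/2)]
3. After y ≥ 13: [(12,13) (44/3,13) (17,18) (12,35/2)]
4. After y ≤ 16: [(12,16) (12,13) (44/3,13) (241/15,16)]
5. Canonical ring: [(12,13) (44/3,13) (241/15,16) (12,16)]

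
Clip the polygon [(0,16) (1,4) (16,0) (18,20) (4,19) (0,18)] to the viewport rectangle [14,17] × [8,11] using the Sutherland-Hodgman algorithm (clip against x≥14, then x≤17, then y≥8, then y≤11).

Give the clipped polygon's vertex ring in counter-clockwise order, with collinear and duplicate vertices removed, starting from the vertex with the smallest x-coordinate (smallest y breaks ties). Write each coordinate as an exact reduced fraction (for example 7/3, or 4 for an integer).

1. After x ≥ 14: [(14,8/15) (16,0) (18,20) (14,138/7)]
2. After x ≤ 17: [(14,8/15) (16,0) (17,10) (17,279/14) (14,138/7)]
3. After y ≥ 8: [(14,8) (84/5,8) (17,10) (17,279/14) (14,138/7)]
4. After y ≤ 11: [(14,11) (14,8) (84/5,8) (17,10) (17,11)]
5. Canonical ring: [(14,8) (84/5,8) (17,10) (17,11) (14,11)]

Clipped polygon: [(14,8) (84/5,8) (17,10) (17,11) (14,11)]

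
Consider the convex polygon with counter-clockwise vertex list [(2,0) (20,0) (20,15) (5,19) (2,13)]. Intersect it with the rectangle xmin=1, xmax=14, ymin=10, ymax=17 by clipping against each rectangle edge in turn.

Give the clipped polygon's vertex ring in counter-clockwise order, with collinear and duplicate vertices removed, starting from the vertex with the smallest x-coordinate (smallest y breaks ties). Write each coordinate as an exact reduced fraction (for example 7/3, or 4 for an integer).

1. After x ≥ 1: [(2,0) (20,0) (20,15) (5,19) (2,13)]
2. After x ≤ 14: [(2,0) (14,0) (14,83/5) (5,19) (2,13)]
3. After y ≥ 10: [(2,10) (14,10) (14,83/5) (5,19) (2,13)]
4. After y ≤ 17: [(2,10) (14,10) (14,83/5) (25/2,17) (4,17) (2,13)]
5. Canonical ring: [(2,10) (14,10) (14,83/5) (25/2,17) (4,17) (2,13)]

Clipped polygon: [(2,10) (14,10) (14,83/5) (25/2,17) (4,17) (2,13)]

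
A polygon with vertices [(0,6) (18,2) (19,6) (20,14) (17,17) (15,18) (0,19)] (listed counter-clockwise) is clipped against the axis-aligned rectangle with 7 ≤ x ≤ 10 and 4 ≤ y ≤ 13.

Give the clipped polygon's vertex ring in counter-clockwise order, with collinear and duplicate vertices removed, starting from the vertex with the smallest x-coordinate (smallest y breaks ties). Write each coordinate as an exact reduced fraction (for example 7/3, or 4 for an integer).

1. After x ≥ 7: [(7,40/9) (18,2) (19,6) (20,14) (17,17) (15,18) (7,278/15)]
2. After x ≤ 10: [(7,40/9) (10,34/9) (10,55/3) (7,278/15)]
3. After y ≥ 4: [(7,40/9) (9,4) (10,4) (10,55/3) (7,278/15)]
4. After y ≤ 13: [(7,13) (7,40/9) (9,4) (10,4) (10,13)]
5. Canonical ring: [(7,40/9) (9,4) (10,4) (10,13) (7,13)]

Clipped polygon: [(7,40/9) (9,4) (10,4) (10,13) (7,13)]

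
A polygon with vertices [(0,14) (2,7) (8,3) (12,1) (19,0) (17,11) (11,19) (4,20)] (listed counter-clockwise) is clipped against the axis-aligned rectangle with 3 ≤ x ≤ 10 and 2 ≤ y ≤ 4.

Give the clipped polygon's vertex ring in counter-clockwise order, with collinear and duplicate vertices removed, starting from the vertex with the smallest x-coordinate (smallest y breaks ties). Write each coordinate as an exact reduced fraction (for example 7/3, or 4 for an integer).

1. After x ≥ 3: [(3,37/2) (3,19/3) (8,3) (12,1) (19,0) (17,11) (11,19) (4,20)]
2. After x ≤ 10: [(3,37/2) (3,19/3) (8,3) (10,2) (10,134/7) (4,20)]
3. After y ≥ 2: [(3,37/2) (3,19/3) (8,3) (10,2) (10,134/7) (4,20)]
4. After y ≤ 4: [(13/2,4) (8,3) (10,2) (10,4)]
5. Canonical ring: [(13/2,4) (8,3) (10,2) (10,4)]

Clipped polygon: [(13/2,4) (8,3) (10,2) (10,4)]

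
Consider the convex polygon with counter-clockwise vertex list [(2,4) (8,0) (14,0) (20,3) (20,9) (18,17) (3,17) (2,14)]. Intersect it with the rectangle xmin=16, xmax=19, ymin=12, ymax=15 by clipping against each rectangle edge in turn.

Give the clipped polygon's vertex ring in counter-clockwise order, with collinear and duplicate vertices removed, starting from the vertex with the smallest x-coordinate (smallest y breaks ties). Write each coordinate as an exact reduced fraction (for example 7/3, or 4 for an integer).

Clipped polygon: [(16,12) (19,12) (19,13) (37/2,15) (16,15)]

1. After x ≥ 16: [(16,1) (20,3) (20,9) (18,17) (16,17)]
2. After x ≤ 19: [(16,1) (19,5/2) (19,13) (18,17) (16,17)]
3. After y ≥ 12: [(16,12) (19,12) (19,13) (18,17) (16,17)]
4. After y ≤ 15: [(16,15) (16,12) (19,12) (19,13) (37/2,15)]
5. Canonical ring: [(16,12) (19,12) (19,13) (37/2,15) (16,15)]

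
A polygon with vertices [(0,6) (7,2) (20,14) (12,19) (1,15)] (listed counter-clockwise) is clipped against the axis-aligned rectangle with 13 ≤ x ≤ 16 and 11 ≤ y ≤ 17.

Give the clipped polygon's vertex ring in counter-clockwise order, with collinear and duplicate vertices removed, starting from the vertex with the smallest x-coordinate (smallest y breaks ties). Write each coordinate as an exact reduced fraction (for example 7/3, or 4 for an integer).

Clipped polygon: [(13,11) (16,11) (16,33/2) (76/5,17) (13,17)]

1. After x ≥ 13: [(13,98/13) (20,14) (13,147/8)]
2. After x ≤ 16: [(13,98/13) (16,134/13) (16,33/2) (13,147/8)]
3. After y ≥ 11: [(13,11) (16,11) (16,33/2) (13,147/8)]
4. After y ≤ 17: [(13,17) (13,11) (16,11) (16,33/2) (76/5,17)]
5. Canonical ring: [(13,11) (16,11) (16,33/2) (76/5,17) (13,17)]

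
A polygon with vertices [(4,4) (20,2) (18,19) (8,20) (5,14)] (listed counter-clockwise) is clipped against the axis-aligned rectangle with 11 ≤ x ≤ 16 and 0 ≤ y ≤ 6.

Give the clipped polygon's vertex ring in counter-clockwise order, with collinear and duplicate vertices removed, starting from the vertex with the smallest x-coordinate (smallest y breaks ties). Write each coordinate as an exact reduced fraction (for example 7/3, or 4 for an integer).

1. After x ≥ 11: [(11,25/8) (20,2) (18,19) (11,197/10)]
2. After x ≤ 16: [(11,25/8) (16,5/2) (16,96/5) (11,197/10)]
3. After y ≥ 0: [(11,25/8) (16,5/2) (16,96/5) (11,197/10)]
4. After y ≤ 6: [(11,6) (11,25/8) (16,5/2) (16,6)]
5. Canonical ring: [(11,25/8) (16,5/2) (16,6) (11,6)]

Clipped polygon: [(11,25/8) (16,5/2) (16,6) (11,6)]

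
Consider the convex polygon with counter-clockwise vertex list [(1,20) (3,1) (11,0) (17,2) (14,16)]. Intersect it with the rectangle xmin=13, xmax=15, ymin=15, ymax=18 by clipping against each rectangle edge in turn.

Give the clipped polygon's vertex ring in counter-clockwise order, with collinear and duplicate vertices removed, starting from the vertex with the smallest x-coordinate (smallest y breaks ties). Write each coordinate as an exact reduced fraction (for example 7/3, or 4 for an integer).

Clipped polygon: [(13,15) (199/14,15) (14,16) (13,212/13)]

1. After x ≥ 13: [(13,212/13) (13,2/3) (17,2) (14,16)]
2. After x ≤ 15: [(13,212/13) (13,2/3) (15,4/3) (15,34/3) (14,16)]
3. After y ≥ 15: [(13,212/13) (13,15) (199/14,15) (14,16)]
4. After y ≤ 18: [(13,212/13) (13,15) (199/14,15) (14,16)]
5. Canonical ring: [(13,15) (199/14,15) (14,16) (13,212/13)]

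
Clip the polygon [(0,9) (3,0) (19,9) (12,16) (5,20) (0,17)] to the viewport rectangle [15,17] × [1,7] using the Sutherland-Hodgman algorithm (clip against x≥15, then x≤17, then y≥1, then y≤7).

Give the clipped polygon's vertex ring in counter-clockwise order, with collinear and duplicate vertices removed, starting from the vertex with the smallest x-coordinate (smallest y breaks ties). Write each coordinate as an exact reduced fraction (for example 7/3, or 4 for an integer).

1. After x ≥ 15: [(15,27/4) (19,9) (15,13)]
2. After x ≤ 17: [(15,27/4) (17,63/8) (17,11) (15,13)]
3. After y ≥ 1: [(15,27/4) (17,63/8) (17,11) (15,13)]
4. After y ≤ 7: [(15,7) (15,27/4) (139/9,7)]
5. Canonical ring: [(15,27/4) (139/9,7) (15,7)]

Clipped polygon: [(15,27/4) (139/9,7) (15,7)]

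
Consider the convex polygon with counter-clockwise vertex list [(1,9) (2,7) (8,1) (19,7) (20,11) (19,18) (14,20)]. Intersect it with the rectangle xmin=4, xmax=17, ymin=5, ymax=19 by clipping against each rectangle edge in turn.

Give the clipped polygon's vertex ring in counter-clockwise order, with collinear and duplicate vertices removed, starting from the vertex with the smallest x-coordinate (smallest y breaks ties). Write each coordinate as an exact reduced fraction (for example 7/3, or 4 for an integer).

1. After x ≥ 4: [(4,150/13) (4,5) (8,1) (19,7) (20,11) (19,18) (14,20)]
2. After x ≤ 17: [(4,150/13) (4,5) (8,1) (17,65/11) (17,94/5) (14,20)]
3. After y ≥ 5: [(4,150/13) (4,5) (4,5) (46/3,5) (17,65/11) (17,94/5) (14,20)]
4. After y ≤ 19: [(141/11,19) (4,150/13) (4,5) (4,5) (46/3,5) (17,65/11) (17,94/5) (33/2,19)]
5. Canonical ring: [(4,5) (46/3,5) (17,65/11) (17,94/5) (33/2,19) (141/11,19) (4,150/13)]

Clipped polygon: [(4,5) (46/3,5) (17,65/11) (17,94/5) (33/2,19) (141/11,19) (4,150/13)]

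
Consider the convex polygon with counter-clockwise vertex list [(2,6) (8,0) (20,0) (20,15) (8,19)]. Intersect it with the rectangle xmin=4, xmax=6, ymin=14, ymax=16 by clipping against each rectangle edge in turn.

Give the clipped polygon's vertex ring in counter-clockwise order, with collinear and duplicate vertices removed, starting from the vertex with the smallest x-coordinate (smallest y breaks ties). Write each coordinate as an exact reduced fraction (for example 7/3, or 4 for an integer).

1. After x ≥ 4: [(4,31/3) (4,4) (8,0) (20,0) (20,15) (8,19)]
2. After x ≤ 6: [(6,44/3) (4,31/3) (4,4) (6,2)]
3. After y ≥ 14: [(6,14) (6,44/3) (74/13,14)]
4. After y ≤ 16: [(6,14) (6,44/3) (74/13,14)]
5. Canonical ring: [(74/13,14) (6,14) (6,44/3)]

Clipped polygon: [(74/13,14) (6,14) (6,44/3)]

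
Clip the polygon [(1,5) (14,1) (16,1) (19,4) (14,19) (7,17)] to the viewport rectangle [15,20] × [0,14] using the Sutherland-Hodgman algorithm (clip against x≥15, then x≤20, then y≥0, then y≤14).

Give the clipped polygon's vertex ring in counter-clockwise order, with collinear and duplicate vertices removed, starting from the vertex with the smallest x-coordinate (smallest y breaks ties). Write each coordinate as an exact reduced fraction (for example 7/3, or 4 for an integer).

1. After x ≥ 15: [(15,1) (16,1) (19,4) (15,16)]
2. After x ≤ 20: [(15,1) (16,1) (19,4) (15,16)]
3. After y ≥ 0: [(15,1) (16,1) (19,4) (15,16)]
4. After y ≤ 14: [(15,14) (15,1) (16,1) (19,4) (47/3,14)]
5. Canonical ring: [(15,1) (16,1) (19,4) (47/3,14) (15,14)]

Clipped polygon: [(15,1) (16,1) (19,4) (47/3,14) (15,14)]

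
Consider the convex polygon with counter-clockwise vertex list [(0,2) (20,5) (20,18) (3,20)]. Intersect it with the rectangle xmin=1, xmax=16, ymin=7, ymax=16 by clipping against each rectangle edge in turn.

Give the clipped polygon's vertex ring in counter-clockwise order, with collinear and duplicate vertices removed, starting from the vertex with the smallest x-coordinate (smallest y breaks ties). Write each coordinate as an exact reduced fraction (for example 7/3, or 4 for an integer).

1. After x ≥ 1: [(1,8) (1,43/20) (20,5) (20,18) (3,20)]
2. After x ≤ 16: [(1,8) (1,43/20) (16,22/5) (16,314/17) (3,20)]
3. After y ≥ 7: [(1,8) (1,7) (16,7) (16,314/17) (3,20)]
4. After y ≤ 16: [(7/3,16) (1,8) (1,7) (16,7) (16,16)]
5. Canonical ring: [(1,7) (16,7) (16,16) (7/3,16) (1,8)]

Clipped polygon: [(1,7) (16,7) (16,16) (7/3,16) (1,8)]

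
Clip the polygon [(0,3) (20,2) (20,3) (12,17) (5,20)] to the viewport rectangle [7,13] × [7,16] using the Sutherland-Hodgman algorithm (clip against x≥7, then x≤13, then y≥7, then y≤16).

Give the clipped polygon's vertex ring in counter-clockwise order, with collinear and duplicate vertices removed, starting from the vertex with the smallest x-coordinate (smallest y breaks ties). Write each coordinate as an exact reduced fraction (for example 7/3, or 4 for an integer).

1. After x ≥ 7: [(7,53/20) (20,2) (20,3) (12,17) (7,134/7)]
2. After x ≤ 13: [(7,53/20) (13,47/20) (13,61/4) (12,17) (7,134/7)]
3. After y ≥ 7: [(7,7) (13,7) (13,61/4) (12,17) (7,134/7)]
4. After y ≤ 16: [(7,16) (7,7) (13,7) (13,61/4) (88/7,16)]
5. Canonical ring: [(7,7) (13,7) (13,61/4) (88/7,16) (7,16)]

Clipped polygon: [(7,7) (13,7) (13,61/4) (88/7,16) (7,16)]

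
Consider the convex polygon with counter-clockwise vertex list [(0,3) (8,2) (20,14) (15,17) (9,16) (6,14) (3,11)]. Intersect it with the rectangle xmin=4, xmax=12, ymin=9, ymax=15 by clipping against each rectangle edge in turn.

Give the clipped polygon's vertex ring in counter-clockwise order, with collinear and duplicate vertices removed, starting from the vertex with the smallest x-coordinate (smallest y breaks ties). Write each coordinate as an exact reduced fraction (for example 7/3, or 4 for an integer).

1. After x ≥ 4: [(4,5/2) (8,2) (20,14) (15,17) (9,16) (6,14) (4,12)]
2. After x ≤ 12: [(4,5/2) (8,2) (12,6) (12,33/2) (9,16) (6,14) (4,12)]
3. After y ≥ 9: [(4,9) (12,9) (12,33/2) (9,16) (6,14) (4,12)]
4. After y ≤ 15: [(4,9) (12,9) (12,15) (15/2,15) (6,14) (4,12)]
5. Canonical ring: [(4,9) (12,9) (12,15) (15/2,15) (6,14) (4,12)]

Clipped polygon: [(4,9) (12,9) (12,15) (15/2,15) (6,14) (4,12)]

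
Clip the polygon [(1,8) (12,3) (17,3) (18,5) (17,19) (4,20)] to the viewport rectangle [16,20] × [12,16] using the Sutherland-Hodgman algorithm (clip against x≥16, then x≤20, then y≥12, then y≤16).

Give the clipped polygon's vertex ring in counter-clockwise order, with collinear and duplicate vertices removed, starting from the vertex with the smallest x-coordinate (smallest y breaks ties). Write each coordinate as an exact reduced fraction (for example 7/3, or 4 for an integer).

Clipped polygon: [(16,12) (35/2,12) (241/14,16) (16,16)]

1. After x ≥ 16: [(16,3) (17,3) (18,5) (17,19) (16,248/13)]
2. After x ≤ 20: [(16,3) (17,3) (18,5) (17,19) (16,248/13)]
3. After y ≥ 12: [(16,12) (35/2,12) (17,19) (16,248/13)]
4. After y ≤ 16: [(16,16) (16,12) (35/2,12) (241/14,16)]
5. Canonical ring: [(16,12) (35/2,12) (241/14,16) (16,16)]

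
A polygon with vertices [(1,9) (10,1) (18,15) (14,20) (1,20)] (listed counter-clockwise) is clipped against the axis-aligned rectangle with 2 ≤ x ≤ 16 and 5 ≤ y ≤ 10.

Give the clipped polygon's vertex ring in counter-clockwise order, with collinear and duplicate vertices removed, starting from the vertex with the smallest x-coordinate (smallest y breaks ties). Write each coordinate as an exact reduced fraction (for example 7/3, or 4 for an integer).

Clipped polygon: [(2,73/9) (11/2,5) (86/7,5) (106/7,10) (2,10)]

1. After x ≥ 2: [(2,73/9) (10,1) (18,15) (14,20) (2,20)]
2. After x ≤ 16: [(2,73/9) (10,1) (16,23/2) (16,35/2) (14,20) (2,20)]
3. After y ≥ 5: [(2,73/9) (11/2,5) (86/7,5) (16,23/2) (16,35/2) (14,20) (2,20)]
4. After y ≤ 10: [(2,10) (2,73/9) (11/2,5) (86/7,5) (106/7,10)]
5. Canonical ring: [(2,73/9) (11/2,5) (86/7,5) (106/7,10) (2,10)]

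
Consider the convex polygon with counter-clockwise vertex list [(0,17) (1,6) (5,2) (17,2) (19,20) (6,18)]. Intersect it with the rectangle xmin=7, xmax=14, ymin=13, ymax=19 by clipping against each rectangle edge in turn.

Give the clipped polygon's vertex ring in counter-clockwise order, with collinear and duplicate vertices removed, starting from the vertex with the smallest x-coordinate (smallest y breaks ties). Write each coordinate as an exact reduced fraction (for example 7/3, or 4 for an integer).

Clipped polygon: [(7,13) (14,13) (14,19) (25/2,19) (7,236/13)]

1. After x ≥ 7: [(7,2) (17,2) (19,20) (7,236/13)]
2. After x ≤ 14: [(7,2) (14,2) (14,250/13) (7,236/13)]
3. After y ≥ 13: [(7,13) (14,13) (14,250/13) (7,236/13)]
4. After y ≤ 19: [(7,13) (14,13) (14,19) (25/2,19) (7,236/13)]
5. Canonical ring: [(7,13) (14,13) (14,19) (25/2,19) (7,236/13)]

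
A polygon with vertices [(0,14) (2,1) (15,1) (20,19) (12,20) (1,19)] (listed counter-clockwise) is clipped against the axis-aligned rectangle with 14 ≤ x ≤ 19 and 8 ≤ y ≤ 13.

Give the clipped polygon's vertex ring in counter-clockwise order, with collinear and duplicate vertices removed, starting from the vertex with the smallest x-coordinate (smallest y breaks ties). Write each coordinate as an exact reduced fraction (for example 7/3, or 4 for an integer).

1. After x ≥ 14: [(14,1) (15,1) (20,19) (14,79/4)]
2. After x ≤ 19: [(14,1) (15,1) (19,77/5) (19,153/8) (14,79/4)]
3. After y ≥ 8: [(14,8) (305/18,8) (19,77/5) (19,153/8) (14,79/4)]
4. After y ≤ 13: [(14,13) (14,8) (305/18,8) (55/3,13)]
5. Canonical ring: [(14,8) (305/18,8) (55/3,13) (14,13)]

Clipped polygon: [(14,8) (305/18,8) (55/3,13) (14,13)]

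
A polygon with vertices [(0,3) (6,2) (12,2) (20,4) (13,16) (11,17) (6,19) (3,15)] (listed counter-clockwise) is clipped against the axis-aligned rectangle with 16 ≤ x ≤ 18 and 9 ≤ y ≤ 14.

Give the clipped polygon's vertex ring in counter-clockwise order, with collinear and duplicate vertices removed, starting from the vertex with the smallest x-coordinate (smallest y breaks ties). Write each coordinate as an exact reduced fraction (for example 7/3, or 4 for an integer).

Clipped polygon: [(16,9) (205/12,9) (16,76/7)]

1. After x ≥ 16: [(16,3) (20,4) (16,76/7)]
2. After x ≤ 18: [(16,3) (18,7/2) (18,52/7) (16,76/7)]
3. After y ≥ 9: [(16,9) (205/12,9) (16,76/7)]
4. After y ≤ 14: [(16,9) (205/12,9) (16,76/7)]
5. Canonical ring: [(16,9) (205/12,9) (16,76/7)]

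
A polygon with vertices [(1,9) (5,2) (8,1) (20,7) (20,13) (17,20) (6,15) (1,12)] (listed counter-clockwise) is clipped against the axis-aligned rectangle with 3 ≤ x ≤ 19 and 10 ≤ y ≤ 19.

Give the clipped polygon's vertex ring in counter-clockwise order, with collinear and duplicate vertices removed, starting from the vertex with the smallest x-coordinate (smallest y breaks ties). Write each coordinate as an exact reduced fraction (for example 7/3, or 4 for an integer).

1. After x ≥ 3: [(3,11/2) (5,2) (8,1) (20,7) (20,13) (17,20) (6,15) (3,66/5)]
2. After x ≤ 19: [(3,11/2) (5,2) (8,1) (19,13/2) (19,46/3) (17,20) (6,15) (3,66/5)]
3. After y ≥ 10: [(3,10) (19,10) (19,46/3) (17,20) (6,15) (3,66/5)]
4. After y ≤ 19: [(3,10) (19,10) (19,46/3) (122/7,19) (74/5,19) (6,15) (3,66/5)]
5. Canonical ring: [(3,10) (19,10) (19,46/3) (122/7,19) (74/5,19) (6,15) (3,66/5)]

Clipped polygon: [(3,10) (19,10) (19,46/3) (122/7,19) (74/5,19) (6,15) (3,66/5)]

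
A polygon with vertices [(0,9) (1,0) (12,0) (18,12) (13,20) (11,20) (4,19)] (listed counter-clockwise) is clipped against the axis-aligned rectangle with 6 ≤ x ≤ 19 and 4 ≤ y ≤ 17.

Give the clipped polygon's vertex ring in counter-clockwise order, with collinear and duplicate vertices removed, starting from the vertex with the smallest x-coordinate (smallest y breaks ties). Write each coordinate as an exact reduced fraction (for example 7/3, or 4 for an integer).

1. After x ≥ 6: [(6,0) (12,0) (18,12) (13,20) (11,20) (6,135/7)]
2. After x ≤ 19: [(6,0) (12,0) (18,12) (13,20) (11,20) (6,135/7)]
3. After y ≥ 4: [(6,4) (14,4) (18,12) (13,20) (11,20) (6,135/7)]
4. After y ≤ 17: [(6,17) (6,4) (14,4) (18,12) (119/8,17)]
5. Canonical ring: [(6,4) (14,4) (18,12) (119/8,17) (6,17)]

Clipped polygon: [(6,4) (14,4) (18,12) (119/8,17) (6,17)]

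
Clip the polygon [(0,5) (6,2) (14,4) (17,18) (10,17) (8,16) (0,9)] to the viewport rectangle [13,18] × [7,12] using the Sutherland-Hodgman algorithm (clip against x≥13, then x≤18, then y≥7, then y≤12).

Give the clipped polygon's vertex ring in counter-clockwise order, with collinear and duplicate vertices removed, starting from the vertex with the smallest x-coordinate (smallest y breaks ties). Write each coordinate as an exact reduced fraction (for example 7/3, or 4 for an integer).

Clipped polygon: [(13,7) (205/14,7) (110/7,12) (13,12)]

1. After x ≥ 13: [(13,15/4) (14,4) (17,18) (13,122/7)]
2. After x ≤ 18: [(13,15/4) (14,4) (17,18) (13,122/7)]
3. After y ≥ 7: [(13,7) (205/14,7) (17,18) (13,122/7)]
4. After y ≤ 12: [(13,12) (13,7) (205/14,7) (110/7,12)]
5. Canonical ring: [(13,7) (205/14,7) (110/7,12) (13,12)]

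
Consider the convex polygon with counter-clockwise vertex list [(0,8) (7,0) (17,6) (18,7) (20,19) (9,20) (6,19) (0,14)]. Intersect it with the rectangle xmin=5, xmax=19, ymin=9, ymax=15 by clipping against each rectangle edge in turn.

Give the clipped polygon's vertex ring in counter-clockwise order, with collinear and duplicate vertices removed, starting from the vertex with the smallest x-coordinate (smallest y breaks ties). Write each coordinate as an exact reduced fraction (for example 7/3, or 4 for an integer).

Clipped polygon: [(5,9) (55/3,9) (19,13) (19,15) (5,15)]

1. After x ≥ 5: [(5,16/7) (7,0) (17,6) (18,7) (20,19) (9,20) (6,19) (5,109/6)]
2. After x ≤ 19: [(5,16/7) (7,0) (17,6) (18,7) (19,13) (19,210/11) (9,20) (6,19) (5,109/6)]
3. After y ≥ 9: [(5,9) (55/3,9) (19,13) (19,210/11) (9,20) (6,19) (5,109/6)]
4. After y ≤ 15: [(5,15) (5,9) (55/3,9) (19,13) (19,15)]
5. Canonical ring: [(5,9) (55/3,9) (19,13) (19,15) (5,15)]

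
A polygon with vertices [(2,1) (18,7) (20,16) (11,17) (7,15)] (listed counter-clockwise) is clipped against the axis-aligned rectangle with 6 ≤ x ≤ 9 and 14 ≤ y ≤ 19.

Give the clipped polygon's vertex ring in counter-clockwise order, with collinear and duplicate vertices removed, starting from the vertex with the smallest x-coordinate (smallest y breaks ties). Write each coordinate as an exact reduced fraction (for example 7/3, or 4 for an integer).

Clipped polygon: [(93/14,14) (9,14) (9,16) (7,15)]

1. After x ≥ 6: [(6,61/5) (6,5/2) (18,7) (20,16) (11,17) (7,15)]
2. After x ≤ 9: [(6,61/5) (6,5/2) (9,29/8) (9,16) (7,15)]
3. After y ≥ 14: [(93/14,14) (9,14) (9,16) (7,15)]
4. After y ≤ 19: [(93/14,14) (9,14) (9,16) (7,15)]
5. Canonical ring: [(93/14,14) (9,14) (9,16) (7,15)]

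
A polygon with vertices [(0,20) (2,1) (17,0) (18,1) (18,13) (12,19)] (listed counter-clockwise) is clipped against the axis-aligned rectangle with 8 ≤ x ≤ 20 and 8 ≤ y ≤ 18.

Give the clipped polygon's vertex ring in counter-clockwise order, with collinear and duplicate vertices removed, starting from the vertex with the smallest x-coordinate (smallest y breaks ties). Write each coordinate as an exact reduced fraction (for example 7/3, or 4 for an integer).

1. After x ≥ 8: [(8,58/3) (8,3/5) (17,0) (18,1) (18,13) (12,19)]
2. After x ≤ 20: [(8,58/3) (8,3/5) (17,0) (18,1) (18,13) (12,19)]
3. After y ≥ 8: [(8,58/3) (8,8) (18,8) (18,13) (12,19)]
4. After y ≤ 18: [(8,18) (8,8) (18,8) (18,13) (13,18)]
5. Canonical ring: [(8,8) (18,8) (18,13) (13,18) (8,18)]

Clipped polygon: [(8,8) (18,8) (18,13) (13,18) (8,18)]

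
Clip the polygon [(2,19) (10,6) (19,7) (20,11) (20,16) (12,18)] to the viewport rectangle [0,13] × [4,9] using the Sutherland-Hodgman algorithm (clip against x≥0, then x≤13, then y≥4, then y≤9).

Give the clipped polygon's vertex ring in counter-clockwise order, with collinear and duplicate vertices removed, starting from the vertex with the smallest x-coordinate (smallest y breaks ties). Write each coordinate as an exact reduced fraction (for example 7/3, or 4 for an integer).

Clipped polygon: [(106/13,9) (10,6) (13,19/3) (13,9)]

1. After x ≥ 0: [(2,19) (10,6) (19,7) (20,11) (20,16) (12,18)]
2. After x ≤ 13: [(2,19) (10,6) (13,19/3) (13,71/4) (12,18)]
3. After y ≥ 4: [(2,19) (10,6) (13,19/3) (13,71/4) (12,18)]
4. After y ≤ 9: [(106/13,9) (10,6) (13,19/3) (13,9)]
5. Canonical ring: [(106/13,9) (10,6) (13,19/3) (13,9)]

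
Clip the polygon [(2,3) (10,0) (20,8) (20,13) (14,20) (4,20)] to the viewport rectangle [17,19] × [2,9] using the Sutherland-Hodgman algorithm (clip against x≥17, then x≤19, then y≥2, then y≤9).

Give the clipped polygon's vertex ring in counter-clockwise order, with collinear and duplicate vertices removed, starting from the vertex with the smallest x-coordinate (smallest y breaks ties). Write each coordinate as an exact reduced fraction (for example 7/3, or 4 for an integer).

1. After x ≥ 17: [(17,28/5) (20,8) (20,13) (17,33/2)]
2. After x ≤ 19: [(17,28/5) (19,36/5) (19,85/6) (17,33/2)]
3. After y ≥ 2: [(17,28/5) (19,36/5) (19,85/6) (17,33/2)]
4. After y ≤ 9: [(17,9) (17,28/5) (19,36/5) (19,9)]
5. Canonical ring: [(17,28/5) (19,36/5) (19,9) (17,9)]

Clipped polygon: [(17,28/5) (19,36/5) (19,9) (17,9)]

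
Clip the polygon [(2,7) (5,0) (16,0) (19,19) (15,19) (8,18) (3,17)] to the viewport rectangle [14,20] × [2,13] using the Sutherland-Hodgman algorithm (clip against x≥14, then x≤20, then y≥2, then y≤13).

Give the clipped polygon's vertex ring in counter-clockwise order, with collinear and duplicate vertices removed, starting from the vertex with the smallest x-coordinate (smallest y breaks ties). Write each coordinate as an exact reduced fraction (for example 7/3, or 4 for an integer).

Clipped polygon: [(14,2) (310/19,2) (343/19,13) (14,13)]

1. After x ≥ 14: [(14,0) (16,0) (19,19) (15,19) (14,132/7)]
2. After x ≤ 20: [(14,0) (16,0) (19,19) (15,19) (14,132/7)]
3. After y ≥ 2: [(14,2) (310/19,2) (19,19) (15,19) (14,132/7)]
4. After y ≤ 13: [(14,13) (14,2) (310/19,2) (343/19,13)]
5. Canonical ring: [(14,2) (310/19,2) (343/19,13) (14,13)]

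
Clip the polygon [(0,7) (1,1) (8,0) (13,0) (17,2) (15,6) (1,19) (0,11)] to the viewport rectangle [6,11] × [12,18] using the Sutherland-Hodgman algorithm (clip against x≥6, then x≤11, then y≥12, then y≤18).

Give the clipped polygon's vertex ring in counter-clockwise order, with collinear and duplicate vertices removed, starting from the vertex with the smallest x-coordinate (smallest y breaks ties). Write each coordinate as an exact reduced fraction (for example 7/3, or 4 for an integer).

Clipped polygon: [(6,12) (111/13,12) (6,201/14)]

1. After x ≥ 6: [(6,2/7) (8,0) (13,0) (17,2) (15,6) (6,201/14)]
2. After x ≤ 11: [(6,2/7) (8,0) (11,0) (11,68/7) (6,201/14)]
3. After y ≥ 12: [(6,12) (111/13,12) (6,201/14)]
4. After y ≤ 18: [(6,12) (111/13,12) (6,201/14)]
5. Canonical ring: [(6,12) (111/13,12) (6,201/14)]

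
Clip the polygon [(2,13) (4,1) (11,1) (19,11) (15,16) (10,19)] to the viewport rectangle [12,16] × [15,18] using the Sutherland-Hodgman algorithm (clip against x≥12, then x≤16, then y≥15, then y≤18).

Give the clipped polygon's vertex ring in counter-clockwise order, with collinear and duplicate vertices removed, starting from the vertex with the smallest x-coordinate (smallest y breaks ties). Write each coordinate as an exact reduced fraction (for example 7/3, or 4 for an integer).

Clipped polygon: [(12,15) (79/5,15) (15,16) (12,89/5)]

1. After x ≥ 12: [(12,9/4) (19,11) (15,16) (12,89/5)]
2. After x ≤ 16: [(12,9/4) (16,29/4) (16,59/4) (15,16) (12,89/5)]
3. After y ≥ 15: [(12,15) (79/5,15) (15,16) (12,89/5)]
4. After y ≤ 18: [(12,15) (79/5,15) (15,16) (12,89/5)]
5. Canonical ring: [(12,15) (79/5,15) (15,16) (12,89/5)]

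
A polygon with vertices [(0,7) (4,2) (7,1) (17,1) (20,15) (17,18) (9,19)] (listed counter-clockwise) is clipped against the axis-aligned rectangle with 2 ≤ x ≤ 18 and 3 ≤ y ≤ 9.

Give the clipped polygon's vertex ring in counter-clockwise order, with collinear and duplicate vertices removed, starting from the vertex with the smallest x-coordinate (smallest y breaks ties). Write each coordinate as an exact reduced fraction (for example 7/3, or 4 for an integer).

1. After x ≥ 2: [(2,29/3) (2,9/2) (4,2) (7,1) (17,1) (20,15) (17,18) (9,19)]
2. After x ≤ 18: [(2,29/3) (2,9/2) (4,2) (7,1) (17,1) (18,17/3) (18,17) (17,18) (9,19)]
3. After y ≥ 3: [(2,29/3) (2,9/2) (16/5,3) (122/7,3) (18,17/3) (18,17) (17,18) (9,19)]
4. After y ≤ 9: [(2,9) (2,9/2) (16/5,3) (122/7,3) (18,17/3) (18,9)]
5. Canonical ring: [(2,9/2) (16/5,3) (122/7,3) (18,17/3) (18,9) (2,9)]

Clipped polygon: [(2,9/2) (16/5,3) (122/7,3) (18,17/3) (18,9) (2,9)]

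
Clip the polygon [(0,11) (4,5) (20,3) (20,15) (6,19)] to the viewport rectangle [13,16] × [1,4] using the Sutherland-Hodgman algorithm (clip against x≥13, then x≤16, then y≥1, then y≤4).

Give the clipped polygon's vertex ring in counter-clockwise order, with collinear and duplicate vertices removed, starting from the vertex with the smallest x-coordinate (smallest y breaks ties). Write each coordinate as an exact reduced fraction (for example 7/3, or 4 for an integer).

1. After x ≥ 13: [(13,31/8) (20,3) (20,15) (13,17)]
2. After x ≤ 16: [(13,31/8) (16,7/2) (16,113/7) (13,17)]
3. After y ≥ 1: [(13,31/8) (16,7/2) (16,113/7) (13,17)]
4. After y ≤ 4: [(13,4) (13,31/8) (16,7/2) (16,4)]
5. Canonical ring: [(13,31/8) (16,7/2) (16,4) (13,4)]

Clipped polygon: [(13,31/8) (16,7/2) (16,4) (13,4)]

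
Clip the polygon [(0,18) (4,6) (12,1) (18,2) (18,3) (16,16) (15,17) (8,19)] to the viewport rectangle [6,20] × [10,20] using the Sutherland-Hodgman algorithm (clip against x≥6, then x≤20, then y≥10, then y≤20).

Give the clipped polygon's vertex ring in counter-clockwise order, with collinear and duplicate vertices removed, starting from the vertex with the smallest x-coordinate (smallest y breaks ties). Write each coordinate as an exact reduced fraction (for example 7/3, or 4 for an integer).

1. After x ≥ 6: [(6,75/4) (6,19/4) (12,1) (18,2) (18,3) (16,16) (15,17) (8,19)]
2. After x ≤ 20: [(6,75/4) (6,19/4) (12,1) (18,2) (18,3) (16,16) (15,17) (8,19)]
3. After y ≥ 10: [(6,75/4) (6,10) (220/13,10) (16,16) (15,17) (8,19)]
4. After y ≤ 20: [(6,75/4) (6,10) (220/13,10) (16,16) (15,17) (8,19)]
5. Canonical ring: [(6,10) (220/13,10) (16,16) (15,17) (8,19) (6,75/4)]

Clipped polygon: [(6,10) (220/13,10) (16,16) (15,17) (8,19) (6,75/4)]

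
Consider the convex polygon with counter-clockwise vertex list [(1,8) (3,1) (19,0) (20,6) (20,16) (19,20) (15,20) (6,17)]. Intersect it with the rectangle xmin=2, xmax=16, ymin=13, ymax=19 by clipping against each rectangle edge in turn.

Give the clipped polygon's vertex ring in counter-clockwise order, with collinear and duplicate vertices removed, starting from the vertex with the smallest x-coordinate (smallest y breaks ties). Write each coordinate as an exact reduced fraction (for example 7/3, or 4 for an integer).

1. After x ≥ 2: [(2,49/5) (2,9/2) (3,1) (19,0) (20,6) (20,16) (19,20) (15,20) (6,17)]
2. After x ≤ 16: [(2,49/5) (2,9/2) (3,1) (16,3/16) (16,20) (15,20) (6,17)]
3. After y ≥ 13: [(34/9,13) (16,13) (16,20) (15,20) (6,17)]
4. After y ≤ 19: [(34/9,13) (16,13) (16,19) (12,19) (6,17)]
5. Canonical ring: [(34/9,13) (16,13) (16,19) (12,19) (6,17)]

Clipped polygon: [(34/9,13) (16,13) (16,19) (12,19) (6,17)]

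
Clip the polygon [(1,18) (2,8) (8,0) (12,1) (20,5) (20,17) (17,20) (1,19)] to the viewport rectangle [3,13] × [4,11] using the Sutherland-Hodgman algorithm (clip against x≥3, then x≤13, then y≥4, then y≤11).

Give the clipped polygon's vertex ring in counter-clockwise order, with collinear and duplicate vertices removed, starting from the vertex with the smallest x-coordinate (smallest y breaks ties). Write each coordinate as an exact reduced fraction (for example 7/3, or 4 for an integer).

Clipped polygon: [(3,20/3) (5,4) (13,4) (13,11) (3,11)]

1. After x ≥ 3: [(3,20/3) (8,0) (12,1) (20,5) (20,17) (17,20) (3,153/8)]
2. After x ≤ 13: [(3,20/3) (8,0) (12,1) (13,3/2) (13,79/4) (3,153/8)]
3. After y ≥ 4: [(3,20/3) (5,4) (13,4) (13,79/4) (3,153/8)]
4. After y ≤ 11: [(3,11) (3,20/3) (5,4) (13,4) (13,11)]
5. Canonical ring: [(3,20/3) (5,4) (13,4) (13,11) (3,11)]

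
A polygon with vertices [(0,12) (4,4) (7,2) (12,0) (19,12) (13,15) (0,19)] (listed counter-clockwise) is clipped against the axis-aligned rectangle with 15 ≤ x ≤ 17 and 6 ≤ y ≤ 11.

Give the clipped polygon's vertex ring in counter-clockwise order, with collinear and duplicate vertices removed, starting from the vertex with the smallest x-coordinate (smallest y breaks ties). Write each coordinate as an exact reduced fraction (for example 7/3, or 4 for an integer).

1. After x ≥ 15: [(15,36/7) (19,12) (15,14)]
2. After x ≤ 17: [(15,36/7) (17,60/7) (17,13) (15,14)]
3. After y ≥ 6: [(15,6) (31/2,6) (17,60/7) (17,13) (15,14)]
4. After y ≤ 11: [(15,11) (15,6) (31/2,6) (17,60/7) (17,11)]
5. Canonical ring: [(15,6) (31/2,6) (17,60/7) (17,11) (15,11)]

Clipped polygon: [(15,6) (31/2,6) (17,60/7) (17,11) (15,11)]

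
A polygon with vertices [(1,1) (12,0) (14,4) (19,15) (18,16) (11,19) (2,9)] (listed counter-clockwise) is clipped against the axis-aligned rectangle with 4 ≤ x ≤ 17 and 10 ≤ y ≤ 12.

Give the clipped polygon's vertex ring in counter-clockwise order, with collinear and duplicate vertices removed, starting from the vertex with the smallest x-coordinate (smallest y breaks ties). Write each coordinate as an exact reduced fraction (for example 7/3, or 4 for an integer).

Clipped polygon: [(4,10) (184/11,10) (17,53/5) (17,12) (47/10,12) (4,101/9)]

1. After x ≥ 4: [(4,8/11) (12,0) (14,4) (19,15) (18,16) (11,19) (4,101/9)]
2. After x ≤ 17: [(4,8/11) (12,0) (14,4) (17,53/5) (17,115/7) (11,19) (4,101/9)]
3. After y ≥ 10: [(4,10) (184/11,10) (17,53/5) (17,115/7) (11,19) (4,101/9)]
4. After y ≤ 12: [(4,10) (184/11,10) (17,53/5) (17,12) (47/10,12) (4,101/9)]
5. Canonical ring: [(4,10) (184/11,10) (17,53/5) (17,12) (47/10,12) (4,101/9)]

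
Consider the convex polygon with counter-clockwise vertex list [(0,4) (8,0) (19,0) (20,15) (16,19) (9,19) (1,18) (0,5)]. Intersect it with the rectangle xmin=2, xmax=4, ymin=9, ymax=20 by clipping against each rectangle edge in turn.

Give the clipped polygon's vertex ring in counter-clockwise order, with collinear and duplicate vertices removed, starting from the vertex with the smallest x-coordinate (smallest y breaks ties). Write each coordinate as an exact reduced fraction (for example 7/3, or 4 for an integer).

1. After x ≥ 2: [(2,3) (8,0) (19,0) (20,15) (16,19) (9,19) (2,145/8)]
2. After x ≤ 4: [(2,3) (4,2) (4,147/8) (2,145/8)]
3. After y ≥ 9: [(2,9) (4,9) (4,147/8) (2,145/8)]
4. After y ≤ 20: [(2,9) (4,9) (4,147/8) (2,145/8)]
5. Canonical ring: [(2,9) (4,9) (4,147/8) (2,145/8)]

Clipped polygon: [(2,9) (4,9) (4,147/8) (2,145/8)]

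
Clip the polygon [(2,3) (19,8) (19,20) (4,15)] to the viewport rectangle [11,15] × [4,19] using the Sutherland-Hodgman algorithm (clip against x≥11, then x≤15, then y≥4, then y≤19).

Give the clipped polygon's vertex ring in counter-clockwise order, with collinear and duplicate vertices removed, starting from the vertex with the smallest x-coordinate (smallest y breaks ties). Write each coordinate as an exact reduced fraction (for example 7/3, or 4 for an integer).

1. After x ≥ 11: [(11,96/17) (19,8) (19,20) (11,52/3)]
2. After x ≤ 15: [(11,96/17) (15,116/17) (15,56/3) (11,52/3)]
3. After y ≥ 4: [(11,96/17) (15,116/17) (15,56/3) (11,52/3)]
4. After y ≤ 19: [(11,96/17) (15,116/17) (15,56/3) (11,52/3)]
5. Canonical ring: [(11,96/17) (15,116/17) (15,56/3) (11,52/3)]

Clipped polygon: [(11,96/17) (15,116/17) (15,56/3) (11,52/3)]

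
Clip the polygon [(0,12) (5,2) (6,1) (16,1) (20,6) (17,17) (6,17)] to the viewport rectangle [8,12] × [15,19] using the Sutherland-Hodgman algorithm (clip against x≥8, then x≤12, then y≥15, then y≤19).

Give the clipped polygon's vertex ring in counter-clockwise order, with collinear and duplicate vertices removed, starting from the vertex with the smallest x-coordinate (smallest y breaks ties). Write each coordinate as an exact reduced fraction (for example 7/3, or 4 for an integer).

Clipped polygon: [(8,15) (12,15) (12,17) (8,17)]

1. After x ≥ 8: [(8,1) (16,1) (20,6) (17,17) (8,17)]
2. After x ≤ 12: [(8,1) (12,1) (12,17) (8,17)]
3. After y ≥ 15: [(8,15) (12,15) (12,17) (8,17)]
4. After y ≤ 19: [(8,15) (12,15) (12,17) (8,17)]
5. Canonical ring: [(8,15) (12,15) (12,17) (8,17)]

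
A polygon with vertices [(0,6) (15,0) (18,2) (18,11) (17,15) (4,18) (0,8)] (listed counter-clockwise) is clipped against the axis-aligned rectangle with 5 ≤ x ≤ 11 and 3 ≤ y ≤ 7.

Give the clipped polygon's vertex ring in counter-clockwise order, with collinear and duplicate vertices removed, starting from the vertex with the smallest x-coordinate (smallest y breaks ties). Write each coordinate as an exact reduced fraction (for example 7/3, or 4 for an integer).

Clipped polygon: [(5,4) (15/2,3) (11,3) (11,7) (5,7)]

1. After x ≥ 5: [(5,4) (15,0) (18,2) (18,11) (17,15) (5,231/13)]
2. After x ≤ 11: [(5,4) (11,8/5) (11,213/13) (5,231/13)]
3. After y ≥ 3: [(5,4) (15/2,3) (11,3) (11,213/13) (5,231/13)]
4. After y ≤ 7: [(5,7) (5,4) (15/2,3) (11,3) (11,7)]
5. Canonical ring: [(5,4) (15/2,3) (11,3) (11,7) (5,7)]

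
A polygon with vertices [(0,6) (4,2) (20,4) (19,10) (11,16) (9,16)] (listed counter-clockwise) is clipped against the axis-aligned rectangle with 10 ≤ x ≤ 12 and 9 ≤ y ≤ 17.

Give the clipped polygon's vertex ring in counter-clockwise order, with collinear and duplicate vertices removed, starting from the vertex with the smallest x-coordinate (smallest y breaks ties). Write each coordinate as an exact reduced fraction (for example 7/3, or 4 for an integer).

Clipped polygon: [(10,9) (12,9) (12,61/4) (11,16) (10,16)]

1. After x ≥ 10: [(10,11/4) (20,4) (19,10) (11,16) (10,16)]
2. After x ≤ 12: [(10,11/4) (12,3) (12,61/4) (11,16) (10,16)]
3. After y ≥ 9: [(10,9) (12,9) (12,61/4) (11,16) (10,16)]
4. After y ≤ 17: [(10,9) (12,9) (12,61/4) (11,16) (10,16)]
5. Canonical ring: [(10,9) (12,9) (12,61/4) (11,16) (10,16)]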